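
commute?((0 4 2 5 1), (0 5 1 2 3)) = no:(0 4 2 5 1)*(0 5 1 2 3) = (0 4 3)(1 5 2), (0 5 1 2 3)*(0 4 2 5 1) = (0 1 5)(2 3 4)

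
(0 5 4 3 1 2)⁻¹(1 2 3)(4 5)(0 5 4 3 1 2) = (0 1 2)(3 4)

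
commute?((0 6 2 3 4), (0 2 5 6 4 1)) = no:(0 6 2 3 4)*(0 2 5 6 4 1) = (0 4 2 3 1)(5 6), (0 2 5 6 4 1)*(0 6 2 3 4) = (0 3 4 1 6)(2 5)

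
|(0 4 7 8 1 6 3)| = 7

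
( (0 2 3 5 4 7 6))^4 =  (0 4 2 7 3 6 5)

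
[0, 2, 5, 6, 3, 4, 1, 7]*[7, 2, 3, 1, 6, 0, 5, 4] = [7, 3, 0, 5, 1, 6, 2, 4]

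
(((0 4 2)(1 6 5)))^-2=(0 4 2)(1 6 5)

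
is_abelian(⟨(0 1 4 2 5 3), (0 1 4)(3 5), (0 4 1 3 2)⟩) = no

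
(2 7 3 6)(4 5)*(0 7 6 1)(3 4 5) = (0 7 4 3 1)(2 6)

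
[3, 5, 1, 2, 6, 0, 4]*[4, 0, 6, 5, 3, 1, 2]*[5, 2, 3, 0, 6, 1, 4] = [1, 2, 5, 4, 3, 6, 0] 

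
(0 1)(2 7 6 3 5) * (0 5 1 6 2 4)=(0 6 3 1 5 4)(2 7)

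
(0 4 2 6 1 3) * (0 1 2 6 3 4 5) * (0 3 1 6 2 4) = (0 5 3 6 4 2 1)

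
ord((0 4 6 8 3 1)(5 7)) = 6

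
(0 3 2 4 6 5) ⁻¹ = (0 5 6 4 2 3) 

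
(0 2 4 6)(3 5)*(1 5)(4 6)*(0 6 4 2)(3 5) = (1 3)(2 4)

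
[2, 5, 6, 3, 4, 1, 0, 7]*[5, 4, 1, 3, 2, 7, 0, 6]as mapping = [0→1, 1→7, 2→0, 3→3, 4→2, 5→4, 6→5, 7→6]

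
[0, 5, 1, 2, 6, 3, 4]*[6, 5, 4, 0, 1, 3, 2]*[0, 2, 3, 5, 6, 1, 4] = [4, 5, 1, 6, 3, 0, 2]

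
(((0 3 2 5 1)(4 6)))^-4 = (0 3 2 5 1)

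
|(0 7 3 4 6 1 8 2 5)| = 9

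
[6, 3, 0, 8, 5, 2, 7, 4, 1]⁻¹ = [2, 8, 5, 1, 7, 4, 0, 6, 3]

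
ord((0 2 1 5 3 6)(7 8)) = 6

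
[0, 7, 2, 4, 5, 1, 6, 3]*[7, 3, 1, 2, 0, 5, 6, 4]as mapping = [0→7, 1→4, 2→1, 3→0, 4→5, 5→3, 6→6, 7→2]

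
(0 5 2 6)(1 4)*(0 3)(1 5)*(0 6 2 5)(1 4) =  (0 4)(3 6)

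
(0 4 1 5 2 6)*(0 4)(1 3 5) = (2 6 4 3 5)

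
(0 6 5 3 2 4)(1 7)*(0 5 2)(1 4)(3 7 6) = (0 3)(1 6 2)(4 5 7)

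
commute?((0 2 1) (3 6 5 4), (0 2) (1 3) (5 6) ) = no:(0 2 1) (3 6 5 4)*(0 2) (1 3) (5 6) = (1 2 3 5 4), (0 2) (1 3) (5 6)*(0 2 1) (3 6 5 4) = (0 1 6 4 3) 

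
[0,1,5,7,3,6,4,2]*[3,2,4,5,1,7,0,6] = [3,2,7,6,5,0,1,4]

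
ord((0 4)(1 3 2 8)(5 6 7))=12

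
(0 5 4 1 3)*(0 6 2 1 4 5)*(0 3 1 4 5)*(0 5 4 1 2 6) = (0 3) (1 2) 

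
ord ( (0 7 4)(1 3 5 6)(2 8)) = 12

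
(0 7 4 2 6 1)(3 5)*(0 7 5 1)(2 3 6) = (0 5 6)(1 7 4 3)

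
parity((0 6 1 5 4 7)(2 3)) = even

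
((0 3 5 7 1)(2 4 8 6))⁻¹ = (0 1 7 5 3)(2 6 8 4)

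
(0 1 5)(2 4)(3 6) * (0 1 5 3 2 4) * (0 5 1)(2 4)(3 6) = (0 1 6 4 2 5)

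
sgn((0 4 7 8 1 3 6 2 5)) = 1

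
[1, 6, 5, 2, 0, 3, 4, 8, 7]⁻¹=[4, 0, 3, 5, 6, 2, 1, 8, 7]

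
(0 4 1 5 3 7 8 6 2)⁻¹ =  (0 2 6 8 7 3 5 1 4)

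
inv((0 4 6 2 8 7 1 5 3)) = (0 3 5 1 7 8 2 6 4)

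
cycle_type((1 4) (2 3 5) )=2.3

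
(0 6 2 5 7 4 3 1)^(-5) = (0 5 3 6 7 1 2 4)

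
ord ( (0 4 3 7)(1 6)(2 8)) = 4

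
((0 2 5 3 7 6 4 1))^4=(0 7)(1 3)(2 6)(4 5)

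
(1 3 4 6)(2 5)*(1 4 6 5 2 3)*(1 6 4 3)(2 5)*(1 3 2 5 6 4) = (1 4 5 3)(2 6)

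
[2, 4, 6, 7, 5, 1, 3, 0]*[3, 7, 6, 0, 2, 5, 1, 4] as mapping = [0→6, 1→2, 2→1, 3→4, 4→5, 5→7, 6→0, 7→3] 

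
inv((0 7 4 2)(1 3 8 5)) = (0 2 4 7)(1 5 8 3)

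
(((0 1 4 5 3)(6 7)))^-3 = (0 4 3 1 5)(6 7)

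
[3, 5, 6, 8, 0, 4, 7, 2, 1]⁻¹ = [4, 8, 7, 0, 5, 1, 2, 6, 3]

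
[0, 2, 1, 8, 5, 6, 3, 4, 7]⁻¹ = [0, 2, 1, 6, 7, 4, 5, 8, 3]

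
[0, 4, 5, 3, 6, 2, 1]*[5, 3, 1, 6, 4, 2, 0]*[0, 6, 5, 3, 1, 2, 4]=[2, 1, 5, 4, 0, 6, 3]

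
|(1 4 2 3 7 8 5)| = 7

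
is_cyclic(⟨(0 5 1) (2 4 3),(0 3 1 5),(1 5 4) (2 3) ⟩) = no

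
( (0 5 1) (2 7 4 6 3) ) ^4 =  (0 5 1) (2 3 6 4 7) 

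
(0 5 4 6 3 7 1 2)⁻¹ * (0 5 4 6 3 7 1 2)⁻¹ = (0 1 3 4)(2 7 6 5)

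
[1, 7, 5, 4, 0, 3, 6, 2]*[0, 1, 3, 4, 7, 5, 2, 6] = [1, 6, 5, 7, 0, 4, 2, 3]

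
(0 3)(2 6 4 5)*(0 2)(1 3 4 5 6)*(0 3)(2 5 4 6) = (0 6 4 2 1)(3 5)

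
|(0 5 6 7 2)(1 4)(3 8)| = 10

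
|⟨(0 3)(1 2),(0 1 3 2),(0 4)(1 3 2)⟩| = 120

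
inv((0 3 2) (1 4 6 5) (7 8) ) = (0 2 3) (1 5 6 4) (7 8) 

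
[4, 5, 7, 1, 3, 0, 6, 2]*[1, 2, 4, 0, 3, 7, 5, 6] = [3, 7, 6, 2, 0, 1, 5, 4]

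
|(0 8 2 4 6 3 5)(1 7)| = 14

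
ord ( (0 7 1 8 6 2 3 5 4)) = 9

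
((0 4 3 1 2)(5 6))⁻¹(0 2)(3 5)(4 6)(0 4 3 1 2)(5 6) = (0 4)(1 6)(3 5)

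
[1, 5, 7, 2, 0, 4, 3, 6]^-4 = [0, 1, 2, 3, 4, 5, 6, 7]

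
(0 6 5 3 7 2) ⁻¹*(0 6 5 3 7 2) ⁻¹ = (0 7 5) (2 3 6) 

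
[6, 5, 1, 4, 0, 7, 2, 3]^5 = [7, 0, 4, 1, 5, 6, 3, 2]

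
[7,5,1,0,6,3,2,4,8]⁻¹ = [3,2,6,5,7,1,4,0,8]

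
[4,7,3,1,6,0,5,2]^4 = [0,1,2,3,4,5,6,7]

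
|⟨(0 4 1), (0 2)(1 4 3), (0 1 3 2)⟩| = 120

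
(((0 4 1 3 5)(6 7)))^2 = (0 1 5 4 3)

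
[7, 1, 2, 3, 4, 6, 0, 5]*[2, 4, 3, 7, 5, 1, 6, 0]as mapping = [0→0, 1→4, 2→3, 3→7, 4→5, 5→6, 6→2, 7→1]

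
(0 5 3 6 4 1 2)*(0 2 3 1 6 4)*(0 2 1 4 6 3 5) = (1 5 4 3 6 2)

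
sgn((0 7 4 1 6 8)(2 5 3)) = -1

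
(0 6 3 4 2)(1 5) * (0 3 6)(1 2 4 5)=(2 3 5)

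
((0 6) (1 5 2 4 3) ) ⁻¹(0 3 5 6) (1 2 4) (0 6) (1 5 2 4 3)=(0 6 1 2) (3 5 4) 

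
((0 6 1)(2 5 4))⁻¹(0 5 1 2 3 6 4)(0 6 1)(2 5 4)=(0 5 3 1 2 6 4)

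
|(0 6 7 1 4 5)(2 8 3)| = 6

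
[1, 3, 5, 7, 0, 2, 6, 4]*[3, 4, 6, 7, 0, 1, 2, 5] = [4, 7, 1, 5, 3, 6, 2, 0]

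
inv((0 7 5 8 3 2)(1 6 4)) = (0 2 3 8 5 7)(1 4 6)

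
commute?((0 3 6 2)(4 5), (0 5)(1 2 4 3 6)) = no:(0 3 6 2)(4 5)*(0 5)(1 2 4 3 6) = (0 6 4)(1 2 5 3), (0 5)(1 2 4 3 6)*(0 3 6 2)(4 5) = (0 4 6 1)(2 5 3)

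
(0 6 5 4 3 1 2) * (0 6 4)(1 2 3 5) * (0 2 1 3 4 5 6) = (0 5 2)(1 4 6 3)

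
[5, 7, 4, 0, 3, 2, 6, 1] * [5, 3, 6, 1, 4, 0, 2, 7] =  [0, 7, 4, 5, 1, 6, 2, 3]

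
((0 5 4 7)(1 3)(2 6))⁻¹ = (0 7 4 5)(1 3)(2 6)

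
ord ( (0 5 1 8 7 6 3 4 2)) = 9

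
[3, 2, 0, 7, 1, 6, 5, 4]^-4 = [7, 0, 3, 4, 2, 5, 6, 1]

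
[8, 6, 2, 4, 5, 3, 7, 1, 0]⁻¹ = [8, 7, 2, 5, 3, 4, 1, 6, 0]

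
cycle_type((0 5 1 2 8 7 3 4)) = 8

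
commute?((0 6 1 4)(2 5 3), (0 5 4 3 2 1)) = no:(0 6 1 4)(2 5 3)*(0 5 4 3 2 1) = (0 6)(1 3)(2 4 5), (0 5 4 3 2 1)*(0 6 1 4)(2 5 3) = (0 3 5)(1 6)(2 4)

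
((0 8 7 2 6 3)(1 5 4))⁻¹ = (0 3 6 2 7 8)(1 4 5)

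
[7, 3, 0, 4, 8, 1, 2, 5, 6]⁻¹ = [2, 5, 6, 1, 3, 7, 8, 0, 4]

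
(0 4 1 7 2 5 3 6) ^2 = (0 1 2 3) (4 7 5 6) 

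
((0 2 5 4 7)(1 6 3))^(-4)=(0 2 5 4 7)(1 3 6)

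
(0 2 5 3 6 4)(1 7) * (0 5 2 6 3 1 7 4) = (0 6)(1 4 5)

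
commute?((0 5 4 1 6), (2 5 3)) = no:(0 5 4 1 6)*(2 5 3) = (0 3 2 5 4 1 6), (2 5 3)*(0 5 4 1 6) = (0 5 3 2 4 1 6)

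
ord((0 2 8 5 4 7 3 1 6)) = 9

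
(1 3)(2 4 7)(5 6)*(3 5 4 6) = (1 5 3)(2 6 4 7)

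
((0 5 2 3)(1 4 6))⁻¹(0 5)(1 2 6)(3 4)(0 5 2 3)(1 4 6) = (0 6)(1 4 3)(2 5)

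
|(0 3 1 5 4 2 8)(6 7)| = 14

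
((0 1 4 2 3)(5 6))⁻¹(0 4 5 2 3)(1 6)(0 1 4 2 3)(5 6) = (0 1 2 6 3)(4 5)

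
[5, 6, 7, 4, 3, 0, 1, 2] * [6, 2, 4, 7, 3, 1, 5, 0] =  [1, 5, 0, 3, 7, 6, 2, 4]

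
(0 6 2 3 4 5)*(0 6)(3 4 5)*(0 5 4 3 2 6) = (0 5)(2 3 4)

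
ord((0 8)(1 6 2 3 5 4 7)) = 14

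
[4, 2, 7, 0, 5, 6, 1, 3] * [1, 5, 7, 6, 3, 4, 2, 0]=[3, 7, 0, 1, 4, 2, 5, 6]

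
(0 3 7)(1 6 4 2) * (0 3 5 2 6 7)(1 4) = (0 5 2 4 6 1 7 3)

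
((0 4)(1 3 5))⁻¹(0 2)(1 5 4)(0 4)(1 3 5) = (0 3 1)(2 4)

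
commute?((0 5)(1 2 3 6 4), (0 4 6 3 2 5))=no:(0 5)(1 2 3 6 4) * (0 4 6 3 2 5)=(1 5 4), (0 4 6 3 2 5) * (0 5)(1 2 3 6 4)=(0 1 2)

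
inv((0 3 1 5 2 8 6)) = (0 6 8 2 5 1 3)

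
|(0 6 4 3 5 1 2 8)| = 8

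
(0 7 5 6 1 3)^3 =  (0 6)(1 7)(3 5)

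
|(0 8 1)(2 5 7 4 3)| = 15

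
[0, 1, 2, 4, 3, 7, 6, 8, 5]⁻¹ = [0, 1, 2, 4, 3, 8, 6, 5, 7]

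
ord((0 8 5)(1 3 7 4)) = 12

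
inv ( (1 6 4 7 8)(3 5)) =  (1 8 7 4 6)(3 5)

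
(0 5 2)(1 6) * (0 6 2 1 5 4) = (0 4)(1 2 6 5)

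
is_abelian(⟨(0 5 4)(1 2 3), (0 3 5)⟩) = no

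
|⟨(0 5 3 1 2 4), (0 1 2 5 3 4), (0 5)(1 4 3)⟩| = 720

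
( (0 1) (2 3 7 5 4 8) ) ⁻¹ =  (0 1) (2 8 4 5 7 3) 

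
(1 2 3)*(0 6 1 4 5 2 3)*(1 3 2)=(0 6 3 4 5 1 2)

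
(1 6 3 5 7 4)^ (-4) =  (1 3 7)(4 6 5)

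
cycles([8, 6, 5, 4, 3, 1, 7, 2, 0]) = (0 8)(1 6 7 2 5)(3 4)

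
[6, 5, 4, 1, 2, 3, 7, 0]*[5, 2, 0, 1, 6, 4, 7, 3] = [7, 4, 6, 2, 0, 1, 3, 5]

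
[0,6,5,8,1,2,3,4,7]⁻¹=[0,4,5,6,7,2,1,8,3]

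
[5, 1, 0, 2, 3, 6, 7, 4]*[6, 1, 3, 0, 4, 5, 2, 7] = [5, 1, 6, 3, 0, 2, 7, 4]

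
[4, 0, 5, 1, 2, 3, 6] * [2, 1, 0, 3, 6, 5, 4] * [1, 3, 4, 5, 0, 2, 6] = [6, 4, 2, 3, 1, 5, 0]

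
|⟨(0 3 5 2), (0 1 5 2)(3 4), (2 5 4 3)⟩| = 720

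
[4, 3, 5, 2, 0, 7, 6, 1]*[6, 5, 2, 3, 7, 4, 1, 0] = [7, 3, 4, 2, 6, 0, 1, 5]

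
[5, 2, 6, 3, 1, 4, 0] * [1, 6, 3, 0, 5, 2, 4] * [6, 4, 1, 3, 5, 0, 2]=[1, 3, 5, 6, 2, 0, 4]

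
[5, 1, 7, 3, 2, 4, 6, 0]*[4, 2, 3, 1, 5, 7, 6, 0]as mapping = [0→7, 1→2, 2→0, 3→1, 4→3, 5→5, 6→6, 7→4]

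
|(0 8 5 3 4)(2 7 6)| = 15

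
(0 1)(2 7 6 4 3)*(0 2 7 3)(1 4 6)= (0 4)(1 2 3 7)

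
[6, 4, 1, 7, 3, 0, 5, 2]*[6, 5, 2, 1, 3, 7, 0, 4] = [0, 3, 5, 4, 1, 6, 7, 2]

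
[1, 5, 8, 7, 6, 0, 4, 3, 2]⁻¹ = [5, 0, 8, 7, 6, 1, 4, 3, 2]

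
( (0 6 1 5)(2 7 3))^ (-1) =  (0 5 1 6)(2 3 7)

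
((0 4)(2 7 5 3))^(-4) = ()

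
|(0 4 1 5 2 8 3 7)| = 8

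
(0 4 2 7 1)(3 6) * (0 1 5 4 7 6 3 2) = (0 7 5 4)(2 6)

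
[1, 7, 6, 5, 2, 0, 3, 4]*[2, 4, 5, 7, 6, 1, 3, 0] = [4, 0, 3, 1, 5, 2, 7, 6]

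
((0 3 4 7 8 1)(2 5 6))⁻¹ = (0 1 8 7 4 3)(2 6 5)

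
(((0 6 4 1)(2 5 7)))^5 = (0 6 4 1)(2 7 5)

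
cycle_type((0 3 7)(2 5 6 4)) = 3.4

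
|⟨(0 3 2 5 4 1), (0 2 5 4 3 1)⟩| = 720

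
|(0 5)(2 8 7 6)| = 4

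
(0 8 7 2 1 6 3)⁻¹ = (0 3 6 1 2 7 8)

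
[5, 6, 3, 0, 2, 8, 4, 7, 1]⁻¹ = [3, 8, 4, 2, 6, 0, 1, 7, 5]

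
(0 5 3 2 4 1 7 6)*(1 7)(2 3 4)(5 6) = (0 6)(4 7 5)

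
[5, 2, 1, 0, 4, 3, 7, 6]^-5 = [5, 2, 1, 0, 4, 3, 7, 6]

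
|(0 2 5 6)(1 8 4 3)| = 4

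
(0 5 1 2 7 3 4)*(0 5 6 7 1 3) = (0 6 7)(1 2)(3 4 5)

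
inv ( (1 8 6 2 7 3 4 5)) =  (1 5 4 3 7 2 6 8)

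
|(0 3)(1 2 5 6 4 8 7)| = 14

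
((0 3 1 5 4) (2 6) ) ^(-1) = (0 4 5 1 3) (2 6) 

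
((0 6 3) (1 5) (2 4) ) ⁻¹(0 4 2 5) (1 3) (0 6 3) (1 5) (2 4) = (0 5) (1 6 2 4) 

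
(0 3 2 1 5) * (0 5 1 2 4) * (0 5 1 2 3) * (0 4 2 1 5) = (0 4)(2 3)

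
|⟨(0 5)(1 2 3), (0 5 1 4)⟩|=720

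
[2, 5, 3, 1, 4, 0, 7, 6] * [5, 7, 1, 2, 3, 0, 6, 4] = [1, 0, 2, 7, 3, 5, 4, 6]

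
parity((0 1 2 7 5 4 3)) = even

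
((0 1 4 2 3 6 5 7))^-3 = (0 6 4 7 3 1 5 2)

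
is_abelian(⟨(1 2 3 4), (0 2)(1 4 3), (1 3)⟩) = no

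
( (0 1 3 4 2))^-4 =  (0 1 3 4 2)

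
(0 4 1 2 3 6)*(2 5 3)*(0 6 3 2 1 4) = (1 5 2)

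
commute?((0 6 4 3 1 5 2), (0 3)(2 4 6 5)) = no:(0 6 4 3 1 5 2) * (0 3)(2 4 6 5) = (0 5 4)(1 2 3), (0 3)(2 4 6 5) * (0 6 4 3 1 5 2) = (0 1 5)(2 3 6)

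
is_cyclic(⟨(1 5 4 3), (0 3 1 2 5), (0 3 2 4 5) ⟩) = no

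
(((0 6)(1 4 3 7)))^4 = ()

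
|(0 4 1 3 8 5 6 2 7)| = 9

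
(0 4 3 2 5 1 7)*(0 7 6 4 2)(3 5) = (0 2 3)(1 6 4 5)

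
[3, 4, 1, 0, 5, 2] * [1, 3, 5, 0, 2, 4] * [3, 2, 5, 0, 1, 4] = [3, 5, 0, 2, 1, 4]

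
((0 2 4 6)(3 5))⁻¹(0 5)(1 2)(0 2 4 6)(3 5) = (1 4)(2 3)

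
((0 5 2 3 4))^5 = ()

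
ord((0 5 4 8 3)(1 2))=10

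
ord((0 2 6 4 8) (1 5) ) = 10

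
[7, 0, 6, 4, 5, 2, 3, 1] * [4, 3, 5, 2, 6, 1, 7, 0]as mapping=[0→0, 1→4, 2→7, 3→6, 4→1, 5→5, 6→2, 7→3]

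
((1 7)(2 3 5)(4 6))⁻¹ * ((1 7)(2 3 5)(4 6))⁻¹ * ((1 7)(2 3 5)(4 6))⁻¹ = (1 7)(4 6)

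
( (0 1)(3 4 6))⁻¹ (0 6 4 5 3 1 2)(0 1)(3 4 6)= (0 2 1 3 6 5 4)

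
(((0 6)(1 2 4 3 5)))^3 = (0 6)(1 3 2 5 4)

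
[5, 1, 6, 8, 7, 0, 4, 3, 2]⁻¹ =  [5, 1, 8, 7, 6, 0, 2, 4, 3]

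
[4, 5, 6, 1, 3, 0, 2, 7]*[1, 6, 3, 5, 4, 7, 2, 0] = [4, 7, 2, 6, 5, 1, 3, 0]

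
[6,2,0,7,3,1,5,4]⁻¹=[2,5,1,4,7,6,0,3]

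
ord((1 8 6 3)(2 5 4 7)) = 4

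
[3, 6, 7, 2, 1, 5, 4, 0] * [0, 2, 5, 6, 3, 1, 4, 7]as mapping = [0→6, 1→4, 2→7, 3→5, 4→2, 5→1, 6→3, 7→0]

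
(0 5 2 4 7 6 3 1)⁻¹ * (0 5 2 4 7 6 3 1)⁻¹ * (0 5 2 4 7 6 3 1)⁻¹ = (0 6 2 1 7 5 3 4)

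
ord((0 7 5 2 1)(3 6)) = 10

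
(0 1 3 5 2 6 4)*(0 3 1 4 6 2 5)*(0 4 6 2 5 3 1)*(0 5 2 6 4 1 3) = (0 4 3 1 5)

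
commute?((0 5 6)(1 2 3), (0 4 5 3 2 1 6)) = no:(0 5 6)(1 2 3)*(0 4 5 3 2 1 6) = (0 3 6 4 5), (0 4 5 3 2 1 6)*(0 5 6)(1 2 3) = (0 4 6 5 1)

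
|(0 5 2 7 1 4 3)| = 7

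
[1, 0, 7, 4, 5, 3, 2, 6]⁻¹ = [1, 0, 6, 5, 3, 4, 7, 2]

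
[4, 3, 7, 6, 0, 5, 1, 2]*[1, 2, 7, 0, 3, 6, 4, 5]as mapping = [0→3, 1→0, 2→5, 3→4, 4→1, 5→6, 6→2, 7→7]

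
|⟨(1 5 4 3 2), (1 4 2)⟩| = 60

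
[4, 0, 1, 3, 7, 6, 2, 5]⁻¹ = [1, 2, 6, 3, 0, 7, 5, 4]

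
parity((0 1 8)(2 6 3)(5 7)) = odd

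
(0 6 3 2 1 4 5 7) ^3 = (0 2 5 6 1 7 3 4) 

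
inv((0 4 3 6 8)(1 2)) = (0 8 6 3 4)(1 2)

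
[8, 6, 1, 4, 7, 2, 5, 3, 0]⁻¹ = [8, 2, 5, 7, 3, 6, 1, 4, 0]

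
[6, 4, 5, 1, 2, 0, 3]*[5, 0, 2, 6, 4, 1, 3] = [3, 4, 1, 0, 2, 5, 6]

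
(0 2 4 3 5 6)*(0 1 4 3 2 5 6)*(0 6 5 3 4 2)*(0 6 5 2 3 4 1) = (0 4 6)(1 3 2)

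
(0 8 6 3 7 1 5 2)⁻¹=(0 2 5 1 7 3 6 8)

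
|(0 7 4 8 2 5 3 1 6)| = 9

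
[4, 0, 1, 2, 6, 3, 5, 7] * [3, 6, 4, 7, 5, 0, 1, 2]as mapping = [0→5, 1→3, 2→6, 3→4, 4→1, 5→7, 6→0, 7→2]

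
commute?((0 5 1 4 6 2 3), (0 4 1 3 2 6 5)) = no:(0 5 1 4 6 2 3)*(0 4 1 3 2 6 5) = (3 4 5), (0 4 1 3 2 6 5)*(0 5 1 4 6 2 3) = (0 6 1)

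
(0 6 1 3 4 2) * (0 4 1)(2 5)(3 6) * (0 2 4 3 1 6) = (0 1)(2 3 6)(4 5)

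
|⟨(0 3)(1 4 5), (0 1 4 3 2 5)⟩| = 720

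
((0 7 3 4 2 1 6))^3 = (0 4 6 3 1 7 2)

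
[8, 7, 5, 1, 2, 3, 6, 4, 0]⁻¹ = [8, 3, 4, 5, 7, 2, 6, 1, 0]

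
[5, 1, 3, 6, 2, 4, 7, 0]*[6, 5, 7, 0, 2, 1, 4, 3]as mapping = [0→1, 1→5, 2→0, 3→4, 4→7, 5→2, 6→3, 7→6]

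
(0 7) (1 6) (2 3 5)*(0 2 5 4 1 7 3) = (0 3 4 1 6 7 2) 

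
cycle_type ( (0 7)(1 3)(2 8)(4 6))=2^4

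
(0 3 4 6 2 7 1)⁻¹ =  (0 1 7 2 6 4 3)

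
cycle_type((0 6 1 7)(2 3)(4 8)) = 2^2.4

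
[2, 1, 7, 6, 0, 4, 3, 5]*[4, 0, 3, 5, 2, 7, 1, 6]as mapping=[0→3, 1→0, 2→6, 3→1, 4→4, 5→2, 6→5, 7→7]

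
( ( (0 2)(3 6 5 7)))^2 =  (3 5)(6 7)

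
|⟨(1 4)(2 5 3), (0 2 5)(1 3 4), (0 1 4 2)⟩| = 720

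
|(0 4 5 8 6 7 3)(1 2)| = 14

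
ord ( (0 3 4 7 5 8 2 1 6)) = 9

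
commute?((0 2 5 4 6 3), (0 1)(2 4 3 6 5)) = no:(0 2 5 4 6 3) * (0 1)(2 4 3 6 5) = (0 4 5 3 1), (0 1)(2 4 3 6 5) * (0 2 5 4 6 3) = (0 1 2 6 4)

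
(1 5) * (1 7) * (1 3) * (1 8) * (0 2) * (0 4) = (0 2 4)(1 5 7 3 8)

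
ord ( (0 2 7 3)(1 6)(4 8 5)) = 12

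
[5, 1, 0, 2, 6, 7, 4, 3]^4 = [2, 1, 3, 7, 4, 0, 6, 5]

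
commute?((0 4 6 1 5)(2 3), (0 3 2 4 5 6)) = no:(0 4 6 1 5)(2 3) * (0 3 2 4 5 6) = (0 5 3 4)(1 6), (0 3 2 4 5 6) * (0 4 6 1 5)(2 3) = (0 2 6 4)(1 5)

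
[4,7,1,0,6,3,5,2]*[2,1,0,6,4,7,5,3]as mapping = [0→4,1→3,2→1,3→2,4→5,5→6,6→7,7→0]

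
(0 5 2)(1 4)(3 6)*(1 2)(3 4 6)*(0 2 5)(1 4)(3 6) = (1 3 6)(4 5)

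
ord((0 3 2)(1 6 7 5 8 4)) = 6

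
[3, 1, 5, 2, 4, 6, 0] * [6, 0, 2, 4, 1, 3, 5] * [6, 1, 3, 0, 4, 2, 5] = [4, 6, 0, 3, 1, 2, 5]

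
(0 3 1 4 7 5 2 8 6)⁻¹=(0 6 8 2 5 7 4 1 3)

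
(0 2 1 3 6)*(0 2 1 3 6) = (0 1 6 2 3)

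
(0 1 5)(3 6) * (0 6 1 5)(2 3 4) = (0 5 6 4 2 3 1)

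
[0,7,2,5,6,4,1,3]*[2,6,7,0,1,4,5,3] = [2,3,7,4,5,1,6,0]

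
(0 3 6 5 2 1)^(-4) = (0 6 2)(1 3 5)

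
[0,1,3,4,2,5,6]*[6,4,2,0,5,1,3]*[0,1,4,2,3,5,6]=[6,3,0,5,4,1,2]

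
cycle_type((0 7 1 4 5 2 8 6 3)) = 9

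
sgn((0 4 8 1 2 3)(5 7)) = 1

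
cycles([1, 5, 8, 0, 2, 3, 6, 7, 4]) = (0 1 5 3)(2 8 4)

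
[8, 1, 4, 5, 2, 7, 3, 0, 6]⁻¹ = [7, 1, 4, 6, 2, 3, 8, 5, 0]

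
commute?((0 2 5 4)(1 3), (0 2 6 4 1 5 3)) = no:(0 2 5 4)(1 3) * (0 2 6 4 1 5 3) = (0 6 4 2 3 5 1), (0 2 6 4 1 5 3) * (0 2 5 4)(1 3) = (0 5 1 4 3 2 6)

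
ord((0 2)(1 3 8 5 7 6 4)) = 14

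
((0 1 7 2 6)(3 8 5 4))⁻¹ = (0 6 2 7 1)(3 4 5 8)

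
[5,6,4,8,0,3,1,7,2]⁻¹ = [4,6,8,5,2,0,1,7,3]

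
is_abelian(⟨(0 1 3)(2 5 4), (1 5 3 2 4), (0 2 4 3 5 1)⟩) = no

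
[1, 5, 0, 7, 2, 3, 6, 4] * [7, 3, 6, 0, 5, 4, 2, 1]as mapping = [0→3, 1→4, 2→7, 3→1, 4→6, 5→0, 6→2, 7→5]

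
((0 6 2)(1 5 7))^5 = (0 2 6)(1 7 5)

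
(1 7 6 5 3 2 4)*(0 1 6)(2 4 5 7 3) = (0 1 3 4 6 7)(2 5)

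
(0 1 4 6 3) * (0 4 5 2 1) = (1 5 2)(3 4 6)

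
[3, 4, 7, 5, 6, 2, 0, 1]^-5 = [2, 0, 4, 7, 3, 1, 5, 6]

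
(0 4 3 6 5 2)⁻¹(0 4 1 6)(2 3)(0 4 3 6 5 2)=(0 6)(1 5 4 3)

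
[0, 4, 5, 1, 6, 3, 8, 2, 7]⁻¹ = [0, 3, 7, 5, 1, 2, 4, 8, 6]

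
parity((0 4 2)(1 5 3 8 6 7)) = odd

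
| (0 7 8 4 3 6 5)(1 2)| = 14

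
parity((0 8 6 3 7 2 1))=even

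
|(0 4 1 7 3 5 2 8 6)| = 9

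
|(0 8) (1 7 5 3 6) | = 10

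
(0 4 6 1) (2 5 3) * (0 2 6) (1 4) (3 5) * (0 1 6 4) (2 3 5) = (0 6) (1 3 4) (2 5) 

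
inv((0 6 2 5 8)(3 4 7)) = (0 8 5 2 6)(3 7 4)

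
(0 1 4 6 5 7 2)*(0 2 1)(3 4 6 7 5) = (1 6 3 4 7)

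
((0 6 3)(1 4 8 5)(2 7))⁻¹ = (0 3 6)(1 5 8 4)(2 7)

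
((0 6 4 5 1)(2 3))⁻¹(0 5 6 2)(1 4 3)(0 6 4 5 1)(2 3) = (0 5 2)(1 4 3 6)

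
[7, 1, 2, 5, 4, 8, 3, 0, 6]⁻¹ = [7, 1, 2, 6, 4, 3, 8, 0, 5]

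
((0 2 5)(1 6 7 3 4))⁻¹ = (0 5 2)(1 4 3 7 6)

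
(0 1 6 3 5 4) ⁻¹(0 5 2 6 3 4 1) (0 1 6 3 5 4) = (0 6 1 4 2 3 5) 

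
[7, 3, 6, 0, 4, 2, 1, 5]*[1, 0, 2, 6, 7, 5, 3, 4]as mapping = [0→4, 1→6, 2→3, 3→1, 4→7, 5→2, 6→0, 7→5]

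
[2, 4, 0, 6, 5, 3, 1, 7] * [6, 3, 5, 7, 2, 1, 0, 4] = [5, 2, 6, 0, 1, 7, 3, 4]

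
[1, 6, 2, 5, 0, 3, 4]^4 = [0, 1, 2, 3, 4, 5, 6]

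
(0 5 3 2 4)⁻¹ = (0 4 2 3 5)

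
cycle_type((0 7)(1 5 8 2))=2.4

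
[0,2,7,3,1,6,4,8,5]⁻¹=[0,4,1,3,6,8,5,2,7]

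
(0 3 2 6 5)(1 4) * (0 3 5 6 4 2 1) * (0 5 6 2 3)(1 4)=(0 6 2 1 3 4 5)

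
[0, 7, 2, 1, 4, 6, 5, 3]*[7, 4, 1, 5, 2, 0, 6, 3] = [7, 3, 1, 4, 2, 6, 0, 5]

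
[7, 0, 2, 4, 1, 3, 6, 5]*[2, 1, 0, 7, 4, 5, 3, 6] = [6, 2, 0, 4, 1, 7, 3, 5]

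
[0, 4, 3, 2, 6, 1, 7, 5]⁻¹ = [0, 5, 3, 2, 1, 7, 4, 6]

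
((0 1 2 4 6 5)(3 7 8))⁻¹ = (0 5 6 4 2 1)(3 8 7)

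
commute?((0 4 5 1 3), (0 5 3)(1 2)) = no:(0 4 5 1 3)*(0 5 3)(1 2) = (0 4 3 5 2 1), (0 5 3)(1 2)*(0 4 5 1 3) = (0 1 2 3 4 5)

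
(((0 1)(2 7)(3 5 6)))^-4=(3 6 5)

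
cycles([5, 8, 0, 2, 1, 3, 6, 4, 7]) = (0 5 3 2)(1 8 7 4)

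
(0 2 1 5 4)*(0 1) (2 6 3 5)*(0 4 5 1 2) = (0 6 3 1) (2 4) 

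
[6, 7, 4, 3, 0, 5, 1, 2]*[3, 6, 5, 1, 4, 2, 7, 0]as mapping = [0→7, 1→0, 2→4, 3→1, 4→3, 5→2, 6→6, 7→5]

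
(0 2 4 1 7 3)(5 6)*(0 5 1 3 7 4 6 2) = (1 4 3 5 2 6)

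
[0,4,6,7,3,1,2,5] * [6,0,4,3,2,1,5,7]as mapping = [0→6,1→2,2→5,3→7,4→3,5→0,6→4,7→1]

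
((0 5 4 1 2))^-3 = (0 4 2 5 1)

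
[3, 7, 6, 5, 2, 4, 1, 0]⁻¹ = [7, 6, 4, 0, 5, 3, 2, 1]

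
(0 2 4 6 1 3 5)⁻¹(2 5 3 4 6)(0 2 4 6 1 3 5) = (0 5 6 1 4)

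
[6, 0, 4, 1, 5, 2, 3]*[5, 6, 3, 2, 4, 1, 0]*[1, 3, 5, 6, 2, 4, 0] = [1, 4, 2, 0, 3, 6, 5]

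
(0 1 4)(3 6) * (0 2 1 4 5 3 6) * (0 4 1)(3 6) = (0 1 5 6 3 4 2)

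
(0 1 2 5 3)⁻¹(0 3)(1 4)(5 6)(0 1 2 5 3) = (0 1)(2 4)(3 6)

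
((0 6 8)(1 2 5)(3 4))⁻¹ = (0 8 6)(1 5 2)(3 4)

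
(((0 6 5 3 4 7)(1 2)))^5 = (0 7 4 3 5 6)(1 2)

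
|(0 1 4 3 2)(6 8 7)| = 15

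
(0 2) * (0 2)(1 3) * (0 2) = (0 2)(1 3)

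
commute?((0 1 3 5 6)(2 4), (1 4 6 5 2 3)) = no:(0 1 3 5 6)(2 4)*(1 4 6 5 2 3) = (0 4 3 2 6), (1 4 6 5 2 3)*(0 1 3 5 6)(2 4) = (0 1 2 5 4)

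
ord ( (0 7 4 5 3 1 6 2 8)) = 9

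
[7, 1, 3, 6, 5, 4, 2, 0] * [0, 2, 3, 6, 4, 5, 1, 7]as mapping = [0→7, 1→2, 2→6, 3→1, 4→5, 5→4, 6→3, 7→0]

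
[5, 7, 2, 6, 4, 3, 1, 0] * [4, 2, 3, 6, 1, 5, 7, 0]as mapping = [0→5, 1→0, 2→3, 3→7, 4→1, 5→6, 6→2, 7→4]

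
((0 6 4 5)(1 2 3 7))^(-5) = (0 5 4 6)(1 7 3 2)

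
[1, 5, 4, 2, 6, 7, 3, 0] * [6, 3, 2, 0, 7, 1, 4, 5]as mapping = [0→3, 1→1, 2→7, 3→2, 4→4, 5→5, 6→0, 7→6]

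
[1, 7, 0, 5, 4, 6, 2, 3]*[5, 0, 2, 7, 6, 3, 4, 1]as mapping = [0→0, 1→1, 2→5, 3→3, 4→6, 5→4, 6→2, 7→7]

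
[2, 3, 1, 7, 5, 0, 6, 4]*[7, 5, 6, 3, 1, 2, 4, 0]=[6, 3, 5, 0, 2, 7, 4, 1]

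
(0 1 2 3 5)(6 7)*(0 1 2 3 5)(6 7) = (0 2 5 1 3)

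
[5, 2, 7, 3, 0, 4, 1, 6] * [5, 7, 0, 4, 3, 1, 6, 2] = [1, 0, 2, 4, 5, 3, 7, 6]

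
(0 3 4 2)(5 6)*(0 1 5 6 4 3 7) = (0 7)(1 5 4 2)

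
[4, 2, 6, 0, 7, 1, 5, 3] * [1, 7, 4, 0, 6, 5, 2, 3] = [6, 4, 2, 1, 3, 7, 5, 0]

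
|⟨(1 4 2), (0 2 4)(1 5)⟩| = 120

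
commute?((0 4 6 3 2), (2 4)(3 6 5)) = no:(0 4 6 3 2)*(2 4)(3 6 5) = (0 2)(3 4 5), (2 4)(3 6 5)*(0 4 6 3 2) = (0 4)(2 6 5)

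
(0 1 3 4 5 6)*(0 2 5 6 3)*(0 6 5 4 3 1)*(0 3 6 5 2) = (0 3 6) (1 5) (2 4) 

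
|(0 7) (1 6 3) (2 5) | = 6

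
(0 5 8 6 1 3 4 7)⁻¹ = (0 7 4 3 1 6 8 5)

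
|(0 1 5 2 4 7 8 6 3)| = 9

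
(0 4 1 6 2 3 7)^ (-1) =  (0 7 3 2 6 1 4)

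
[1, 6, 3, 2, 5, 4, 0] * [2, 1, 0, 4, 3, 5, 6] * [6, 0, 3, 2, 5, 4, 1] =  [0, 1, 5, 6, 4, 2, 3]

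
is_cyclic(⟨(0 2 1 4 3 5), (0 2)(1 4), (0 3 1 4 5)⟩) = no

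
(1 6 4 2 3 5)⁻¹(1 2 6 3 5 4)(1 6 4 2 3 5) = (1 2 6 3 4 5)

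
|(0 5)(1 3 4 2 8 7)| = 6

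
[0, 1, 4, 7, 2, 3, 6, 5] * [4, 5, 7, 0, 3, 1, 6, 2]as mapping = [0→4, 1→5, 2→3, 3→2, 4→7, 5→0, 6→6, 7→1]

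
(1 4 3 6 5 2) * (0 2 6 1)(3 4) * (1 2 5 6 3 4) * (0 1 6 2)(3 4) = (0 5 4 6 2 1 3)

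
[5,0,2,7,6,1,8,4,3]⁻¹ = [1,5,2,8,7,0,4,3,6]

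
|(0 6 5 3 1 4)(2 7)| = 6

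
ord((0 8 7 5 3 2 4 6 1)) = 9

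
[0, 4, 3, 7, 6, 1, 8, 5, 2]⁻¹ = [0, 5, 8, 2, 1, 7, 4, 3, 6]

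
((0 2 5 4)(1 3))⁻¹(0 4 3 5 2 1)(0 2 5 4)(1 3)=(0 1 4 5 3 2)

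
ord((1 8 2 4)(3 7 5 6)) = 4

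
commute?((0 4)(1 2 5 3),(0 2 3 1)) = no:(0 4)(1 2 5 3)*(0 2 3 1) = (0 4 2 5 1 3),(0 2 3 1)*(0 4)(1 2 5 3) = (0 5 3 2 1 4)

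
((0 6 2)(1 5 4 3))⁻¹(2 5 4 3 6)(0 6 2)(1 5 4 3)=(0 4 3 1 2)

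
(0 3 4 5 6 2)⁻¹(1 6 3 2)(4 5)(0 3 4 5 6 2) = (0 1 2 4)(5 6)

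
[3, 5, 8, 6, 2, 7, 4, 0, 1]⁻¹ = [7, 8, 4, 0, 6, 1, 3, 5, 2]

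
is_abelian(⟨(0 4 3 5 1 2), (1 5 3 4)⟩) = no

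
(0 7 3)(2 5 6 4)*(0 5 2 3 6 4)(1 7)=(0 1 7 6)(3 5 4)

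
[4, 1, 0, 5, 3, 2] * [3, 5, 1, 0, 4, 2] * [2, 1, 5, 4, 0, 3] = [0, 3, 4, 5, 2, 1]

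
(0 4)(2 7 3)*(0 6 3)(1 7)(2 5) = (0 4 6 3 5 2 1 7)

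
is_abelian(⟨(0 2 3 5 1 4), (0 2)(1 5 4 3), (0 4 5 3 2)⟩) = no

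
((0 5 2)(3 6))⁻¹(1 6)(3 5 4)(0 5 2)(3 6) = (1 3)(2 4 6)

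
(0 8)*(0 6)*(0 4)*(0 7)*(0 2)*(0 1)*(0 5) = (0 8 6 4 7 2 1 5)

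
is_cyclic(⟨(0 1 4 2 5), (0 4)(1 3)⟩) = no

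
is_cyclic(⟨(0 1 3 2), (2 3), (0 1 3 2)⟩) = no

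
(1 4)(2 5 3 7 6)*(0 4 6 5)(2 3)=(0 4 1 6 3 7 5 2)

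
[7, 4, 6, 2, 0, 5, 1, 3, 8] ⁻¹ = [4, 6, 3, 7, 1, 5, 2, 0, 8] 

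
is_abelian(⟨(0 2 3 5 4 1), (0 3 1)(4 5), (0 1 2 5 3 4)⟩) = no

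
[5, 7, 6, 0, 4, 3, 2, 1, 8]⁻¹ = [3, 7, 6, 5, 4, 0, 2, 1, 8]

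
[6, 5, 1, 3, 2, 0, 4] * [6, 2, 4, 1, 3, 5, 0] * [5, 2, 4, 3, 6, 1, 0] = [5, 1, 4, 2, 6, 0, 3]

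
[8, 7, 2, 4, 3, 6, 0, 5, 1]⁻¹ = [6, 8, 2, 4, 3, 7, 5, 1, 0]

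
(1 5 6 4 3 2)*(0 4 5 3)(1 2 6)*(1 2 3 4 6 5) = (0 6 1 4)(2 3 5)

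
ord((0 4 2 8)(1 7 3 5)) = 4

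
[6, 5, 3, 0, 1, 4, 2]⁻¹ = [3, 4, 6, 2, 5, 1, 0]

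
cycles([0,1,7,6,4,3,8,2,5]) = (2 7)(3 6 8 5)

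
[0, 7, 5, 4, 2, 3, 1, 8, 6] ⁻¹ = [0, 6, 4, 5, 3, 2, 8, 1, 7] 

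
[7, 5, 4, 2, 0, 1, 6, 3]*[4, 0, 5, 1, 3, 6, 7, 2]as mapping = [0→2, 1→6, 2→3, 3→5, 4→4, 5→0, 6→7, 7→1]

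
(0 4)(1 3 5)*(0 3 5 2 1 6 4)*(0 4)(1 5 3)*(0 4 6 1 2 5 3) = (0 6 4 2 3 5 1)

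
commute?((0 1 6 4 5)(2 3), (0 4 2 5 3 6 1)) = no:(0 1 6 4 5)(2 3)*(0 4 2 5 3 6 1) = (2 6)(3 5 4), (0 4 2 5 3 6 1)*(0 1 6 4 5)(2 3) = (0 5 2)(3 4)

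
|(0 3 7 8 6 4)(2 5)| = 6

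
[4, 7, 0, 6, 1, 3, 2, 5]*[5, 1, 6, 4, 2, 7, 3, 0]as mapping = [0→2, 1→0, 2→5, 3→3, 4→1, 5→4, 6→6, 7→7]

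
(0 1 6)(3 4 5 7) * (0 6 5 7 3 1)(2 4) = (1 5 3 2 4 7)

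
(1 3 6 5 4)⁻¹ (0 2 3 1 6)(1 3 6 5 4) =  (0 2 6 3 5)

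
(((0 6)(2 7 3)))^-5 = (0 6)(2 7 3)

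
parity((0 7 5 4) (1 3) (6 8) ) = odd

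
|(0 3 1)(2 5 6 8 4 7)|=6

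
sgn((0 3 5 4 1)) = 1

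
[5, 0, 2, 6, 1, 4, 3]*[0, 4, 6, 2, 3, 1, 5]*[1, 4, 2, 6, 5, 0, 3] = [4, 1, 3, 0, 5, 6, 2]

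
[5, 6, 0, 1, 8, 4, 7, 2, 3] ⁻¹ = [2, 3, 7, 8, 5, 0, 1, 6, 4] 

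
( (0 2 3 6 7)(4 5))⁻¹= (0 7 6 3 2)(4 5)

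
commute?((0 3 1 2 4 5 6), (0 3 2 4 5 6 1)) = no:(0 3 1 2 4 5 6)*(0 3 2 4 5 6 1) = (0 2 5 1 4 6 3), (0 3 2 4 5 6 1)*(0 3 1 2 4 5 6) = (0 1 3 4 6 2 5)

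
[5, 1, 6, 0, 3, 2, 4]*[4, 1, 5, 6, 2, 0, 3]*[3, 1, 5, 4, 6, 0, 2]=[3, 1, 4, 6, 2, 0, 5]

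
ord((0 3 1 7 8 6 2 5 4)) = 9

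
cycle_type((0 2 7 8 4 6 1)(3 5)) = 2.7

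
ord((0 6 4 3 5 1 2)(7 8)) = 14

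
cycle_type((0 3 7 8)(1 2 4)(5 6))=2.3.4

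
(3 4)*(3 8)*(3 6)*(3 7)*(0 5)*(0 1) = (0 5 1)(3 4 8 6 7)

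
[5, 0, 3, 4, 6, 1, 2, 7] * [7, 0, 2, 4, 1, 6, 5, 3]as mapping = [0→6, 1→7, 2→4, 3→1, 4→5, 5→0, 6→2, 7→3]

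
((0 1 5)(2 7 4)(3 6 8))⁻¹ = (0 5 1)(2 4 7)(3 8 6)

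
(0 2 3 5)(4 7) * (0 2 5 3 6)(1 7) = (0 5 2 6)(1 7 4)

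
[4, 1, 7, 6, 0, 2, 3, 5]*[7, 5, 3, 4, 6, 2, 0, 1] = [6, 5, 1, 0, 7, 3, 4, 2]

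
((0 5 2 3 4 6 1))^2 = (0 2 4 1 5 3 6)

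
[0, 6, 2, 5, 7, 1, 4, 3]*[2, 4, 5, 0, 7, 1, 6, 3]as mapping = [0→2, 1→6, 2→5, 3→1, 4→3, 5→4, 6→7, 7→0]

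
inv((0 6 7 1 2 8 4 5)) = (0 5 4 8 2 1 7 6)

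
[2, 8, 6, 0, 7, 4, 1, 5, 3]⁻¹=[3, 6, 0, 8, 5, 7, 2, 4, 1]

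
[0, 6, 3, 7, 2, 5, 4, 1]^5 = [0, 7, 4, 2, 6, 5, 1, 3]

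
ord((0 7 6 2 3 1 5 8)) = 8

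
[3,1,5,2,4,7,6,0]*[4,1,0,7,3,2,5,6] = [7,1,2,0,3,6,5,4]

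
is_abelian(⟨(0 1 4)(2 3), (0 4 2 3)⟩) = no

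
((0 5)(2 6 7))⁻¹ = (0 5)(2 7 6)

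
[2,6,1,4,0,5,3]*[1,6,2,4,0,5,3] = [2,3,6,0,1,5,4]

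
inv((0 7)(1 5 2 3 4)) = (0 7)(1 4 3 2 5)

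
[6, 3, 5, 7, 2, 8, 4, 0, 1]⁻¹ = [7, 8, 4, 1, 6, 2, 0, 3, 5]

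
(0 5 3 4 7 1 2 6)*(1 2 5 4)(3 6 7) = (0 4 3 1 5 6)(2 7)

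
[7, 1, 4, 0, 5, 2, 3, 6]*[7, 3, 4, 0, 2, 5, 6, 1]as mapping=[0→1, 1→3, 2→2, 3→7, 4→5, 5→4, 6→0, 7→6]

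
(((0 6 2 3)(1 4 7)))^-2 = (0 2)(1 4 7)(3 6)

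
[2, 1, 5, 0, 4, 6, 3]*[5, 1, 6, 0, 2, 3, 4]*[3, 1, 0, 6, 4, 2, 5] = [5, 1, 6, 2, 0, 4, 3]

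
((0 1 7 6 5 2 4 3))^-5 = (0 6 4 1 5 3 7 2)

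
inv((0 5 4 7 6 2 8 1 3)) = (0 3 1 8 2 6 7 4 5)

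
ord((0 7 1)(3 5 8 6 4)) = 15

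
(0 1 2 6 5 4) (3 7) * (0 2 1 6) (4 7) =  (0 6 5 7 3 4 2) 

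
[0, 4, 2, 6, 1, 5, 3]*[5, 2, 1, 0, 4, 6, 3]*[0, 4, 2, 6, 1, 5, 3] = [5, 1, 4, 6, 2, 3, 0]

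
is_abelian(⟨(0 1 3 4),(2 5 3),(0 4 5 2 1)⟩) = no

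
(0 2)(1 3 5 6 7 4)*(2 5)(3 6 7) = (0 5 7 4 1 6 3 2)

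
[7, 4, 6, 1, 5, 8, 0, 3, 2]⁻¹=[6, 3, 8, 7, 1, 4, 2, 0, 5]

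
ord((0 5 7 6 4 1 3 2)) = 8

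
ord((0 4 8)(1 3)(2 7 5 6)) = 12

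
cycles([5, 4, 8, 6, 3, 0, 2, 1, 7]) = (0 5)(1 4 3 6 2 8 7)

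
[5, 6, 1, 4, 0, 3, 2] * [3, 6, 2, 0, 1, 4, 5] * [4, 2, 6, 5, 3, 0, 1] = [3, 0, 1, 2, 5, 4, 6]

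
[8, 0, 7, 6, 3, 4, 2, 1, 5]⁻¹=[1, 7, 6, 4, 5, 8, 3, 2, 0]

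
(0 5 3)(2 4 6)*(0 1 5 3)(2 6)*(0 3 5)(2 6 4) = (0 5 3 1)(4 6)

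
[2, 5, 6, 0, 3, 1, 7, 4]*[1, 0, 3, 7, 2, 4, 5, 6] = [3, 4, 5, 1, 7, 0, 6, 2]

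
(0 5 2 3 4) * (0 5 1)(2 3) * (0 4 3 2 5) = (0 1 4)(2 5)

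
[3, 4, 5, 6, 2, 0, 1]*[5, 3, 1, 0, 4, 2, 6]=[0, 4, 2, 6, 1, 5, 3]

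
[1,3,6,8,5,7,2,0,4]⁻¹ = [7,0,6,1,8,4,2,5,3]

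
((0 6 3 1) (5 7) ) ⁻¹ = (0 1 3 6) (5 7) 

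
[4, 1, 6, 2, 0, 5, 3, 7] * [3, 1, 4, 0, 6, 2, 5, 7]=[6, 1, 5, 4, 3, 2, 0, 7]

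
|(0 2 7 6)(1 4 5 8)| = 4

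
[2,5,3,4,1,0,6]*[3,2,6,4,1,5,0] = [6,5,4,1,2,3,0]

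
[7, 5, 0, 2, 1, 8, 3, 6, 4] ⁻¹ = [2, 4, 3, 6, 8, 1, 7, 0, 5] 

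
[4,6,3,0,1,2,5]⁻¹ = [3,4,5,2,0,6,1]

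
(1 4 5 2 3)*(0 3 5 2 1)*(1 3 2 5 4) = (0 2 4 5 3)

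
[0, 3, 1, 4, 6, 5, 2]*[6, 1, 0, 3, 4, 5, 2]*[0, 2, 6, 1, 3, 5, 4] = [4, 1, 2, 3, 6, 5, 0]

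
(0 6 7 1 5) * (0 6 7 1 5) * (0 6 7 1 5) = (0 1 6 5 7)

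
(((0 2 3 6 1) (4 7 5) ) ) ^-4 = (0 2 3 6 1) (4 5 7) 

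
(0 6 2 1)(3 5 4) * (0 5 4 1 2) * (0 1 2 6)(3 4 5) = (1 3 5 2 6)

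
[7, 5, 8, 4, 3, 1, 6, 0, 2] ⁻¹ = [7, 5, 8, 4, 3, 1, 6, 0, 2] 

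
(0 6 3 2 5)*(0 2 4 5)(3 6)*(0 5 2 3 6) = (0 6)(2 5 3 4)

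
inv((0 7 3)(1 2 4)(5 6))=(0 3 7)(1 4 2)(5 6)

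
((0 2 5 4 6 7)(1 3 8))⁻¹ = (0 7 6 4 5 2)(1 8 3)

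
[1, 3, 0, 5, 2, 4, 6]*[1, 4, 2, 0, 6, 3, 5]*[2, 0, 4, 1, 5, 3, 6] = [5, 2, 0, 1, 4, 6, 3] 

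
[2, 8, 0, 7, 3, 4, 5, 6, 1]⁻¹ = [2, 8, 0, 4, 5, 6, 7, 3, 1]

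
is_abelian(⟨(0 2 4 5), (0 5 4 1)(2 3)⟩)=no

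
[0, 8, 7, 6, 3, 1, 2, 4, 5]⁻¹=[0, 5, 6, 4, 7, 8, 3, 2, 1]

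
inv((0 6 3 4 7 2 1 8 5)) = (0 5 8 1 2 7 4 3 6)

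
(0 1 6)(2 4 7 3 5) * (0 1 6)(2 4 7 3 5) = (0 6 1)(2 7 5 4 3)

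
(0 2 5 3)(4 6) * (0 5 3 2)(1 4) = (1 4 6)(2 3 5)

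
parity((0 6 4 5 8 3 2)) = even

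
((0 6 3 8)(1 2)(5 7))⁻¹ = (0 8 3 6)(1 2)(5 7)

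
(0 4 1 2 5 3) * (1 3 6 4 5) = (0 5 6 4 3)(1 2)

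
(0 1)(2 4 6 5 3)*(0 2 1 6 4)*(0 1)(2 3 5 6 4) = (0 4 2 1 3)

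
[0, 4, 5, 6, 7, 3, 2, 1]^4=[0, 4, 2, 3, 7, 5, 6, 1]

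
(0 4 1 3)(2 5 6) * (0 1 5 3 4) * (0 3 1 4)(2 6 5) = (0 3 4 2 1)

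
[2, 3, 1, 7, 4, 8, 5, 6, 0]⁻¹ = [8, 2, 0, 1, 4, 6, 7, 3, 5]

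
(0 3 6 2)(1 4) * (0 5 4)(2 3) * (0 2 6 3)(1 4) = (0 6)(1 2 5)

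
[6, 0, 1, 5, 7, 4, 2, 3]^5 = [6, 0, 1, 5, 7, 4, 2, 3]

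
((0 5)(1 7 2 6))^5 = (0 5)(1 7 2 6)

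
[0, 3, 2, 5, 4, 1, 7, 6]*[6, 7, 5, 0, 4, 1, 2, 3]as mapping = [0→6, 1→0, 2→5, 3→1, 4→4, 5→7, 6→3, 7→2]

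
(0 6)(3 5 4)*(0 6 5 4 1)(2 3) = (0 5 1)(2 3 4)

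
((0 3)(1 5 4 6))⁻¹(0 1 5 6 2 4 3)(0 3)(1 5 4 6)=(0 3 5 4 1 2 6)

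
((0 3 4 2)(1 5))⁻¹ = (0 2 4 3)(1 5)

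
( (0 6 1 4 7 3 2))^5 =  (0 3 4 6 2 7 1)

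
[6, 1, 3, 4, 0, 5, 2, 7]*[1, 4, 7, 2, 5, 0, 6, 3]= [6, 4, 2, 5, 1, 0, 7, 3]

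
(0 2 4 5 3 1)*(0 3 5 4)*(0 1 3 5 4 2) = (1 5 4 2)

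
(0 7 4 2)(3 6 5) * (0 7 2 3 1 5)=(0 2 7 4 3 6)(1 5)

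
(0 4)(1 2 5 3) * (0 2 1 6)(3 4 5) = (0 5 4 2 3 6)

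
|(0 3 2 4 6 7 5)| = 7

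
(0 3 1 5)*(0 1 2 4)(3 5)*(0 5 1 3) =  (0 1)(2 4 5 3)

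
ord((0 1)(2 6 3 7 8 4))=6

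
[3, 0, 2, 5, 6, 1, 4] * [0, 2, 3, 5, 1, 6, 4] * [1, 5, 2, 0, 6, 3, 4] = [3, 1, 0, 4, 6, 2, 5]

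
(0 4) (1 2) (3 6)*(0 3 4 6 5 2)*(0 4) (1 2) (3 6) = (0 3 5 1 4 6) 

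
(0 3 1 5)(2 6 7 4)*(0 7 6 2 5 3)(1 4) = (1 3 4 5 7)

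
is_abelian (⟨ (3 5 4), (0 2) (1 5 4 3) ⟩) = no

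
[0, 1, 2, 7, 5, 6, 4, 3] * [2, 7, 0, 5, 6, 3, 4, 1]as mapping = [0→2, 1→7, 2→0, 3→1, 4→3, 5→4, 6→6, 7→5]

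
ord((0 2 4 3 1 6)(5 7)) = 6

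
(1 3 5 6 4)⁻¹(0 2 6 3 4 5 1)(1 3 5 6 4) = (0 2 4 5 1 6 3)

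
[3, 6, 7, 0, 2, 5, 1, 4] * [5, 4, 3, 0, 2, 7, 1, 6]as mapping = [0→0, 1→1, 2→6, 3→5, 4→3, 5→7, 6→4, 7→2]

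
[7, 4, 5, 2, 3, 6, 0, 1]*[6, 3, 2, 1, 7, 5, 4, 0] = [0, 7, 5, 2, 1, 4, 6, 3]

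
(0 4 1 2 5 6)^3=(0 2)(1 6)(4 5)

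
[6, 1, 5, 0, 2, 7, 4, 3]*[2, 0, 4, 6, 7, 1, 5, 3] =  [5, 0, 1, 2, 4, 3, 7, 6]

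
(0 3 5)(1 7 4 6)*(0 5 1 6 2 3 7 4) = (0 7)(1 4 2 3)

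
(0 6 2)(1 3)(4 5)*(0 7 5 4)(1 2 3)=(0 6 3 2 7 5)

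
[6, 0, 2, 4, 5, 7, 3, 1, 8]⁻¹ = [1, 7, 2, 6, 3, 4, 0, 5, 8]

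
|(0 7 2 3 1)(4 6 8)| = 15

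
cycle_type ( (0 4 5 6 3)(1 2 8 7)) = 4.5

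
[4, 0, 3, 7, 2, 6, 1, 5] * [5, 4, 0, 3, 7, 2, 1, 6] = [7, 5, 3, 6, 0, 1, 4, 2]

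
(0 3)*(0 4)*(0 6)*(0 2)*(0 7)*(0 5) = (0 3 4 6 2 7 5) 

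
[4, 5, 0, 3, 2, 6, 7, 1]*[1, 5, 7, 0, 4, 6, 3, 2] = [4, 6, 1, 0, 7, 3, 2, 5]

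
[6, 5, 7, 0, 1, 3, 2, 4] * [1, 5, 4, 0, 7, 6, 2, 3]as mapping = [0→2, 1→6, 2→3, 3→1, 4→5, 5→0, 6→4, 7→7]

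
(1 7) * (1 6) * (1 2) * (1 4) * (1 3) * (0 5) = (0 5)(1 7 6 2 4 3)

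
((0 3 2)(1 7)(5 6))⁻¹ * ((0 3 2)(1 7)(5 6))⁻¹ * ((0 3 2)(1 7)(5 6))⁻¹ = (1 7)(5 6)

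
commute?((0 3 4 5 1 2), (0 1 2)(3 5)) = no:(0 3 4 5 1 2)*(0 1 2)(3 5) = (0 5 2 1)(3 4), (0 1 2)(3 5)*(0 3 4 5 1 2) = (0 2 3 1)(4 5)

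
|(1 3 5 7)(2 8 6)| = 12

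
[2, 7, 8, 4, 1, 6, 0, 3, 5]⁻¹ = [6, 4, 0, 7, 3, 8, 5, 1, 2]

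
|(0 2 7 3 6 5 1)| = 7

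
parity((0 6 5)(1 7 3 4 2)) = even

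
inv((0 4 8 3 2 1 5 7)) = (0 7 5 1 2 3 8 4)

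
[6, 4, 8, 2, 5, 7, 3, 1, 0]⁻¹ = [8, 7, 3, 6, 1, 4, 0, 5, 2]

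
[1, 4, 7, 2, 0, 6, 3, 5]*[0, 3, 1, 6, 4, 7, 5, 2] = [3, 4, 2, 1, 0, 5, 6, 7]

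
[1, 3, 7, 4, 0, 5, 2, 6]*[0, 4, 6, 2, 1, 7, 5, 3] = [4, 2, 3, 1, 0, 7, 6, 5]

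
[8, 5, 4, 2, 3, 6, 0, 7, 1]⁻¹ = [6, 8, 3, 4, 2, 1, 5, 7, 0]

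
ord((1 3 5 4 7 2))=6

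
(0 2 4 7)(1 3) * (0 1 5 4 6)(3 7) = (0 2 6)(1 7)(3 5 4)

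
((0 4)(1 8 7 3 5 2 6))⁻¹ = (0 4)(1 6 2 5 3 7 8)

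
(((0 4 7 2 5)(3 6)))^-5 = (3 6)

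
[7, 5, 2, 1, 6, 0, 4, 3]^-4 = [7, 5, 2, 1, 4, 0, 6, 3]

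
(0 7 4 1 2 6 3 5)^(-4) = (0 2)(1 5)(3 4)(6 7)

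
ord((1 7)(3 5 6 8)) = 4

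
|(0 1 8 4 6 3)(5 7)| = 6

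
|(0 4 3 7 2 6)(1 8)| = 6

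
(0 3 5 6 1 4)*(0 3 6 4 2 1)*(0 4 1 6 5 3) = (0 5 1 2 6 4)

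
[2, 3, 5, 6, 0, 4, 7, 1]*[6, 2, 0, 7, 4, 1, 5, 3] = [0, 7, 1, 5, 6, 4, 3, 2]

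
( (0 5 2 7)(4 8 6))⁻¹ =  (0 7 2 5)(4 6 8)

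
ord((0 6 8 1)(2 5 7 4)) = 4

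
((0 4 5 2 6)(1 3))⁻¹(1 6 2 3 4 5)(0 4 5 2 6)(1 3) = (0 6 1 5 2 3)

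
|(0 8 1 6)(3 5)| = 4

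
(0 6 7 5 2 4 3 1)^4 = (0 2)(1 5)(3 7)(4 6)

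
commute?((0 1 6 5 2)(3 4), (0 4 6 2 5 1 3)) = no:(0 1 6 5 2)(3 4)*(0 4 6 2 5 1 3) = (0 3 6 1 2 4), (0 4 6 2 5 1 3)*(0 1 6 5 2)(3 4) = (0 3 1 4 5 6)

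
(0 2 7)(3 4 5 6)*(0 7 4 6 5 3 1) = (0 2 4 3 6 1)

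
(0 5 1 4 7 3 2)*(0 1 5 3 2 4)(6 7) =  (0 3 4 6 7 2 1)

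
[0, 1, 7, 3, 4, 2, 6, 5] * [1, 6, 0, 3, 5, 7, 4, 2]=[1, 6, 2, 3, 5, 0, 4, 7] 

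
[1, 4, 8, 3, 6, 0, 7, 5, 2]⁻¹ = [5, 0, 8, 3, 1, 7, 4, 6, 2]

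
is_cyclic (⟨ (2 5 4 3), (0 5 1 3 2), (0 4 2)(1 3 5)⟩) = no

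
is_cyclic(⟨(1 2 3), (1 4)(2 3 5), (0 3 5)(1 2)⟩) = no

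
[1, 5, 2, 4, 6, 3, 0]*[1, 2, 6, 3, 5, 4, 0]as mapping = [0→2, 1→4, 2→6, 3→5, 4→0, 5→3, 6→1]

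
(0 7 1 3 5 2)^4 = (0 5 1)(2 3 7)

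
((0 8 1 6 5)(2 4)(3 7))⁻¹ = (0 5 6 1 8)(2 4)(3 7)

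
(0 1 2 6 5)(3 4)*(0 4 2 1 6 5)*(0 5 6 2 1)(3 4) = (0 2 6 5 3 1)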